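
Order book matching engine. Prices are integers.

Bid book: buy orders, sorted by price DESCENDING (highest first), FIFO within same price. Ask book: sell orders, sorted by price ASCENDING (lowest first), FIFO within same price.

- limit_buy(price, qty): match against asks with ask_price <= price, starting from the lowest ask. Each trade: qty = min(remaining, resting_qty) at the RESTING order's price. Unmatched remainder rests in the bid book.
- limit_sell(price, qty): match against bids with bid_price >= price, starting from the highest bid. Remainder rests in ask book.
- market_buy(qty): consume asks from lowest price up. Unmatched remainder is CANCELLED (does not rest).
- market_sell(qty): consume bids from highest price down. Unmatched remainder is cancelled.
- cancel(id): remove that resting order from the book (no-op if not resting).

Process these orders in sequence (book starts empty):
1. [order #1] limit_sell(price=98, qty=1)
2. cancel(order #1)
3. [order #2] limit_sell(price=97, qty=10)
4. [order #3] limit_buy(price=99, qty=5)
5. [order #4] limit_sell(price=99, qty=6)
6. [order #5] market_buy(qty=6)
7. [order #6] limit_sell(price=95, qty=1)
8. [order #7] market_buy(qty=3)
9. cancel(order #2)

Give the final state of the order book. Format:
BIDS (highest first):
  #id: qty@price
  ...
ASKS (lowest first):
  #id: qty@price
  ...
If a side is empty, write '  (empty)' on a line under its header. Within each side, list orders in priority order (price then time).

Answer: BIDS (highest first):
  (empty)
ASKS (lowest first):
  #4: 3@99

Derivation:
After op 1 [order #1] limit_sell(price=98, qty=1): fills=none; bids=[-] asks=[#1:1@98]
After op 2 cancel(order #1): fills=none; bids=[-] asks=[-]
After op 3 [order #2] limit_sell(price=97, qty=10): fills=none; bids=[-] asks=[#2:10@97]
After op 4 [order #3] limit_buy(price=99, qty=5): fills=#3x#2:5@97; bids=[-] asks=[#2:5@97]
After op 5 [order #4] limit_sell(price=99, qty=6): fills=none; bids=[-] asks=[#2:5@97 #4:6@99]
After op 6 [order #5] market_buy(qty=6): fills=#5x#2:5@97 #5x#4:1@99; bids=[-] asks=[#4:5@99]
After op 7 [order #6] limit_sell(price=95, qty=1): fills=none; bids=[-] asks=[#6:1@95 #4:5@99]
After op 8 [order #7] market_buy(qty=3): fills=#7x#6:1@95 #7x#4:2@99; bids=[-] asks=[#4:3@99]
After op 9 cancel(order #2): fills=none; bids=[-] asks=[#4:3@99]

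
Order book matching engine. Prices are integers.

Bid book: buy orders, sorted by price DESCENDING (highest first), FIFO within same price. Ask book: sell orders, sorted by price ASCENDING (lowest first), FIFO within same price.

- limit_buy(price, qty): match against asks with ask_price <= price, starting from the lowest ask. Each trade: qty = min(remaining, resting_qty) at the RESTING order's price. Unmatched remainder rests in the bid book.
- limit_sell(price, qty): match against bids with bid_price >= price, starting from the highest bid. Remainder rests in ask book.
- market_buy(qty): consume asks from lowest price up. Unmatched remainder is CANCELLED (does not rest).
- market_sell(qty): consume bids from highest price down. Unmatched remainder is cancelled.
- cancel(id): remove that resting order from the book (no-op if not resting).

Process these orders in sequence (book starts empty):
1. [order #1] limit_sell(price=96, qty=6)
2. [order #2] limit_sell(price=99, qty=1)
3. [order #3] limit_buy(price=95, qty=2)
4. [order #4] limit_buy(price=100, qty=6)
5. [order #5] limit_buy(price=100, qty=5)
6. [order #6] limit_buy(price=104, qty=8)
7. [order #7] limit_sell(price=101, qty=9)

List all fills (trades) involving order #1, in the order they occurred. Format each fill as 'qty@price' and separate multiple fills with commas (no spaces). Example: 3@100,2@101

After op 1 [order #1] limit_sell(price=96, qty=6): fills=none; bids=[-] asks=[#1:6@96]
After op 2 [order #2] limit_sell(price=99, qty=1): fills=none; bids=[-] asks=[#1:6@96 #2:1@99]
After op 3 [order #3] limit_buy(price=95, qty=2): fills=none; bids=[#3:2@95] asks=[#1:6@96 #2:1@99]
After op 4 [order #4] limit_buy(price=100, qty=6): fills=#4x#1:6@96; bids=[#3:2@95] asks=[#2:1@99]
After op 5 [order #5] limit_buy(price=100, qty=5): fills=#5x#2:1@99; bids=[#5:4@100 #3:2@95] asks=[-]
After op 6 [order #6] limit_buy(price=104, qty=8): fills=none; bids=[#6:8@104 #5:4@100 #3:2@95] asks=[-]
After op 7 [order #7] limit_sell(price=101, qty=9): fills=#6x#7:8@104; bids=[#5:4@100 #3:2@95] asks=[#7:1@101]

Answer: 6@96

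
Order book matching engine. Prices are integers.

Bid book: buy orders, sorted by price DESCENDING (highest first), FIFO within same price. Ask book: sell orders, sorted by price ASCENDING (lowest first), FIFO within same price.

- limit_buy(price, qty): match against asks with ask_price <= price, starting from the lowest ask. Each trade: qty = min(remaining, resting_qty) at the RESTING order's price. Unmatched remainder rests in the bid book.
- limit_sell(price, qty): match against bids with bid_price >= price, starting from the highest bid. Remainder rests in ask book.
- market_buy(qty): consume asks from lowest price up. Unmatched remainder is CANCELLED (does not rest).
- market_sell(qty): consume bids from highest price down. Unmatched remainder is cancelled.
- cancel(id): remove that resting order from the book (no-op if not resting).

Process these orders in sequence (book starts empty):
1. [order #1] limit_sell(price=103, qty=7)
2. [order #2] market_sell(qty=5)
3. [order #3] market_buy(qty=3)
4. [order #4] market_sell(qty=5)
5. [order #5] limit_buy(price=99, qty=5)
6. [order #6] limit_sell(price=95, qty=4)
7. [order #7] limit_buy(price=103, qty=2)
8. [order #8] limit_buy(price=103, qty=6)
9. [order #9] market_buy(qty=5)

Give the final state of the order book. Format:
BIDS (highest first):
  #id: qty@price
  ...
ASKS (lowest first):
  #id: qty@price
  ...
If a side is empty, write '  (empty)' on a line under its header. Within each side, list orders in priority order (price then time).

After op 1 [order #1] limit_sell(price=103, qty=7): fills=none; bids=[-] asks=[#1:7@103]
After op 2 [order #2] market_sell(qty=5): fills=none; bids=[-] asks=[#1:7@103]
After op 3 [order #3] market_buy(qty=3): fills=#3x#1:3@103; bids=[-] asks=[#1:4@103]
After op 4 [order #4] market_sell(qty=5): fills=none; bids=[-] asks=[#1:4@103]
After op 5 [order #5] limit_buy(price=99, qty=5): fills=none; bids=[#5:5@99] asks=[#1:4@103]
After op 6 [order #6] limit_sell(price=95, qty=4): fills=#5x#6:4@99; bids=[#5:1@99] asks=[#1:4@103]
After op 7 [order #7] limit_buy(price=103, qty=2): fills=#7x#1:2@103; bids=[#5:1@99] asks=[#1:2@103]
After op 8 [order #8] limit_buy(price=103, qty=6): fills=#8x#1:2@103; bids=[#8:4@103 #5:1@99] asks=[-]
After op 9 [order #9] market_buy(qty=5): fills=none; bids=[#8:4@103 #5:1@99] asks=[-]

Answer: BIDS (highest first):
  #8: 4@103
  #5: 1@99
ASKS (lowest first):
  (empty)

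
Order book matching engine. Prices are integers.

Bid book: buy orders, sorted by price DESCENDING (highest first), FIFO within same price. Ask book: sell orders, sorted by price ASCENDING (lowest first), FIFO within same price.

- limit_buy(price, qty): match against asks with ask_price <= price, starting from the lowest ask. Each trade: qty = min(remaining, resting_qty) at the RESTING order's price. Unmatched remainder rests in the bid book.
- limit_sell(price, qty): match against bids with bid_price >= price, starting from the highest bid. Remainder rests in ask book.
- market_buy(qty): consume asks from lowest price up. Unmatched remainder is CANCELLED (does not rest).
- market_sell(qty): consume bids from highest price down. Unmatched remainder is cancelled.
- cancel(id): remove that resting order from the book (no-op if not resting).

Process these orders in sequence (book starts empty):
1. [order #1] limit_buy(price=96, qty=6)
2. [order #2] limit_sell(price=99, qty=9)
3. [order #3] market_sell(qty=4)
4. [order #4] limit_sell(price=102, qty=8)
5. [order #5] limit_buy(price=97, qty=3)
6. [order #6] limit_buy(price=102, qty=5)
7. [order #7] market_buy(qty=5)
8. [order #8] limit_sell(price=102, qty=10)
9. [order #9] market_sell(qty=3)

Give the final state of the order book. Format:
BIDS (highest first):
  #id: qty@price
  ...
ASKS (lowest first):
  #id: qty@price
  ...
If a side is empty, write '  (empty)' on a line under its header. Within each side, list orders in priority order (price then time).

After op 1 [order #1] limit_buy(price=96, qty=6): fills=none; bids=[#1:6@96] asks=[-]
After op 2 [order #2] limit_sell(price=99, qty=9): fills=none; bids=[#1:6@96] asks=[#2:9@99]
After op 3 [order #3] market_sell(qty=4): fills=#1x#3:4@96; bids=[#1:2@96] asks=[#2:9@99]
After op 4 [order #4] limit_sell(price=102, qty=8): fills=none; bids=[#1:2@96] asks=[#2:9@99 #4:8@102]
After op 5 [order #5] limit_buy(price=97, qty=3): fills=none; bids=[#5:3@97 #1:2@96] asks=[#2:9@99 #4:8@102]
After op 6 [order #6] limit_buy(price=102, qty=5): fills=#6x#2:5@99; bids=[#5:3@97 #1:2@96] asks=[#2:4@99 #4:8@102]
After op 7 [order #7] market_buy(qty=5): fills=#7x#2:4@99 #7x#4:1@102; bids=[#5:3@97 #1:2@96] asks=[#4:7@102]
After op 8 [order #8] limit_sell(price=102, qty=10): fills=none; bids=[#5:3@97 #1:2@96] asks=[#4:7@102 #8:10@102]
After op 9 [order #9] market_sell(qty=3): fills=#5x#9:3@97; bids=[#1:2@96] asks=[#4:7@102 #8:10@102]

Answer: BIDS (highest first):
  #1: 2@96
ASKS (lowest first):
  #4: 7@102
  #8: 10@102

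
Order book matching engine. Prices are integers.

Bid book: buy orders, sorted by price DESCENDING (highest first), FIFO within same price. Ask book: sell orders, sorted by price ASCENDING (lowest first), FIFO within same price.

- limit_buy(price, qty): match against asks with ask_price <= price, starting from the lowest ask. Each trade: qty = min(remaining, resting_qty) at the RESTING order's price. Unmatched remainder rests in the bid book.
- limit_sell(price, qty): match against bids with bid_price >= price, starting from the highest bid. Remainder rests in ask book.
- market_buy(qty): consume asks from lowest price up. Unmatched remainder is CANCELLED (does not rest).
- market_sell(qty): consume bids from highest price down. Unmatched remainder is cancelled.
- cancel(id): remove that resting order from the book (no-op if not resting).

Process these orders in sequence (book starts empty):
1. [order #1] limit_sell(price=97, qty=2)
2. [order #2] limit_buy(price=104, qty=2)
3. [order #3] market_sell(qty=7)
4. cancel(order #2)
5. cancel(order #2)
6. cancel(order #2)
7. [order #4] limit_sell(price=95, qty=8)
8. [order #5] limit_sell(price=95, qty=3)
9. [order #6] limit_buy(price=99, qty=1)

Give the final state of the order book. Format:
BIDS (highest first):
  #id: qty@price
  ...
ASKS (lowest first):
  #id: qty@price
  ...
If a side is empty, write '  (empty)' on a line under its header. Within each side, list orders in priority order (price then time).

Answer: BIDS (highest first):
  (empty)
ASKS (lowest first):
  #4: 7@95
  #5: 3@95

Derivation:
After op 1 [order #1] limit_sell(price=97, qty=2): fills=none; bids=[-] asks=[#1:2@97]
After op 2 [order #2] limit_buy(price=104, qty=2): fills=#2x#1:2@97; bids=[-] asks=[-]
After op 3 [order #3] market_sell(qty=7): fills=none; bids=[-] asks=[-]
After op 4 cancel(order #2): fills=none; bids=[-] asks=[-]
After op 5 cancel(order #2): fills=none; bids=[-] asks=[-]
After op 6 cancel(order #2): fills=none; bids=[-] asks=[-]
After op 7 [order #4] limit_sell(price=95, qty=8): fills=none; bids=[-] asks=[#4:8@95]
After op 8 [order #5] limit_sell(price=95, qty=3): fills=none; bids=[-] asks=[#4:8@95 #5:3@95]
After op 9 [order #6] limit_buy(price=99, qty=1): fills=#6x#4:1@95; bids=[-] asks=[#4:7@95 #5:3@95]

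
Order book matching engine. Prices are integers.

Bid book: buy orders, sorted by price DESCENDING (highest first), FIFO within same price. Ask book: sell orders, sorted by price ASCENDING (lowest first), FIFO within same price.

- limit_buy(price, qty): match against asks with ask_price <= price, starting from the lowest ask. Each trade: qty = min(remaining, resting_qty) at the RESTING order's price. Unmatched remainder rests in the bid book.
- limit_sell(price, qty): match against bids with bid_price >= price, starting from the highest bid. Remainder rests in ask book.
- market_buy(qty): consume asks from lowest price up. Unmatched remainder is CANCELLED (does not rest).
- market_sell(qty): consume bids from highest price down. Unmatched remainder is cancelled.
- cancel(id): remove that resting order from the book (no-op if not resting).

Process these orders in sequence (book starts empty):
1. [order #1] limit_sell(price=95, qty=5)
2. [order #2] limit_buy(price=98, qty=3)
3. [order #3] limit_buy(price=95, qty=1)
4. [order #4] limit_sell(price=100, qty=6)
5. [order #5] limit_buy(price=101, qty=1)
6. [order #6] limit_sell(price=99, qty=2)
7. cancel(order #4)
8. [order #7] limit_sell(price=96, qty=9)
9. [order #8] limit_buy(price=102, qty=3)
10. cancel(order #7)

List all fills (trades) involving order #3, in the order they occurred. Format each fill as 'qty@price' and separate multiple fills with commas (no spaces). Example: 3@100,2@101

After op 1 [order #1] limit_sell(price=95, qty=5): fills=none; bids=[-] asks=[#1:5@95]
After op 2 [order #2] limit_buy(price=98, qty=3): fills=#2x#1:3@95; bids=[-] asks=[#1:2@95]
After op 3 [order #3] limit_buy(price=95, qty=1): fills=#3x#1:1@95; bids=[-] asks=[#1:1@95]
After op 4 [order #4] limit_sell(price=100, qty=6): fills=none; bids=[-] asks=[#1:1@95 #4:6@100]
After op 5 [order #5] limit_buy(price=101, qty=1): fills=#5x#1:1@95; bids=[-] asks=[#4:6@100]
After op 6 [order #6] limit_sell(price=99, qty=2): fills=none; bids=[-] asks=[#6:2@99 #4:6@100]
After op 7 cancel(order #4): fills=none; bids=[-] asks=[#6:2@99]
After op 8 [order #7] limit_sell(price=96, qty=9): fills=none; bids=[-] asks=[#7:9@96 #6:2@99]
After op 9 [order #8] limit_buy(price=102, qty=3): fills=#8x#7:3@96; bids=[-] asks=[#7:6@96 #6:2@99]
After op 10 cancel(order #7): fills=none; bids=[-] asks=[#6:2@99]

Answer: 1@95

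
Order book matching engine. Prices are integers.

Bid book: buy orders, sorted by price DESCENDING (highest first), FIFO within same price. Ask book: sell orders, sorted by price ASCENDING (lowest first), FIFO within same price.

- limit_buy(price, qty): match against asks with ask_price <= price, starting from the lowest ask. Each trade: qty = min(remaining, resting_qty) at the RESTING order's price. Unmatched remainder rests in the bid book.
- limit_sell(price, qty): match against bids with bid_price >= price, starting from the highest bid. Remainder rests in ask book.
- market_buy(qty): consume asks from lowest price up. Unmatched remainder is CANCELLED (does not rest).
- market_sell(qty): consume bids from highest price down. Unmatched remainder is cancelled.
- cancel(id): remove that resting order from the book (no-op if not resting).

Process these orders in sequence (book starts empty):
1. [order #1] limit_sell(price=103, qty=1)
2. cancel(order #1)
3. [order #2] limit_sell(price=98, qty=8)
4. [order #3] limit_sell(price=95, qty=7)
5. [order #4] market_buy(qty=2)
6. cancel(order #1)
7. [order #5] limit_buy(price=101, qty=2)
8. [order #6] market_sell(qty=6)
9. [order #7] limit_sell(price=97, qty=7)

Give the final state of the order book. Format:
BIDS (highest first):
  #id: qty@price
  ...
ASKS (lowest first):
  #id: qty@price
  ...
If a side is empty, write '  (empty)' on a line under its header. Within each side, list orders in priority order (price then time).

After op 1 [order #1] limit_sell(price=103, qty=1): fills=none; bids=[-] asks=[#1:1@103]
After op 2 cancel(order #1): fills=none; bids=[-] asks=[-]
After op 3 [order #2] limit_sell(price=98, qty=8): fills=none; bids=[-] asks=[#2:8@98]
After op 4 [order #3] limit_sell(price=95, qty=7): fills=none; bids=[-] asks=[#3:7@95 #2:8@98]
After op 5 [order #4] market_buy(qty=2): fills=#4x#3:2@95; bids=[-] asks=[#3:5@95 #2:8@98]
After op 6 cancel(order #1): fills=none; bids=[-] asks=[#3:5@95 #2:8@98]
After op 7 [order #5] limit_buy(price=101, qty=2): fills=#5x#3:2@95; bids=[-] asks=[#3:3@95 #2:8@98]
After op 8 [order #6] market_sell(qty=6): fills=none; bids=[-] asks=[#3:3@95 #2:8@98]
After op 9 [order #7] limit_sell(price=97, qty=7): fills=none; bids=[-] asks=[#3:3@95 #7:7@97 #2:8@98]

Answer: BIDS (highest first):
  (empty)
ASKS (lowest first):
  #3: 3@95
  #7: 7@97
  #2: 8@98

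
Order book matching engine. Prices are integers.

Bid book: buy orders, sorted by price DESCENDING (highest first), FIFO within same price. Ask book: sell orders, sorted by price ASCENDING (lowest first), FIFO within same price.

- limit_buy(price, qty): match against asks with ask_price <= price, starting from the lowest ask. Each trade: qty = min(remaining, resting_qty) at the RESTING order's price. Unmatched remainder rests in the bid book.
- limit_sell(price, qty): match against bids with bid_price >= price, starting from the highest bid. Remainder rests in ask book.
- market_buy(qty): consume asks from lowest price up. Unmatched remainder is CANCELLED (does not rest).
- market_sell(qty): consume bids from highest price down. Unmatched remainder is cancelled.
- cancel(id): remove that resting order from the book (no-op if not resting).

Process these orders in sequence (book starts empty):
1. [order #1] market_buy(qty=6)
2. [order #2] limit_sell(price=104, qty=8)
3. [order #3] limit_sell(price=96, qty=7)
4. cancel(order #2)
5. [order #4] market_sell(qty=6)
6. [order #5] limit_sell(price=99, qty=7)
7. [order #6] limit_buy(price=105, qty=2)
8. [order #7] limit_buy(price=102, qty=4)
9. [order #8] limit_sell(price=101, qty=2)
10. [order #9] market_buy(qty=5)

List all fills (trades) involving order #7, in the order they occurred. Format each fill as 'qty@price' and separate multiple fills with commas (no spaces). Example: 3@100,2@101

Answer: 4@96

Derivation:
After op 1 [order #1] market_buy(qty=6): fills=none; bids=[-] asks=[-]
After op 2 [order #2] limit_sell(price=104, qty=8): fills=none; bids=[-] asks=[#2:8@104]
After op 3 [order #3] limit_sell(price=96, qty=7): fills=none; bids=[-] asks=[#3:7@96 #2:8@104]
After op 4 cancel(order #2): fills=none; bids=[-] asks=[#3:7@96]
After op 5 [order #4] market_sell(qty=6): fills=none; bids=[-] asks=[#3:7@96]
After op 6 [order #5] limit_sell(price=99, qty=7): fills=none; bids=[-] asks=[#3:7@96 #5:7@99]
After op 7 [order #6] limit_buy(price=105, qty=2): fills=#6x#3:2@96; bids=[-] asks=[#3:5@96 #5:7@99]
After op 8 [order #7] limit_buy(price=102, qty=4): fills=#7x#3:4@96; bids=[-] asks=[#3:1@96 #5:7@99]
After op 9 [order #8] limit_sell(price=101, qty=2): fills=none; bids=[-] asks=[#3:1@96 #5:7@99 #8:2@101]
After op 10 [order #9] market_buy(qty=5): fills=#9x#3:1@96 #9x#5:4@99; bids=[-] asks=[#5:3@99 #8:2@101]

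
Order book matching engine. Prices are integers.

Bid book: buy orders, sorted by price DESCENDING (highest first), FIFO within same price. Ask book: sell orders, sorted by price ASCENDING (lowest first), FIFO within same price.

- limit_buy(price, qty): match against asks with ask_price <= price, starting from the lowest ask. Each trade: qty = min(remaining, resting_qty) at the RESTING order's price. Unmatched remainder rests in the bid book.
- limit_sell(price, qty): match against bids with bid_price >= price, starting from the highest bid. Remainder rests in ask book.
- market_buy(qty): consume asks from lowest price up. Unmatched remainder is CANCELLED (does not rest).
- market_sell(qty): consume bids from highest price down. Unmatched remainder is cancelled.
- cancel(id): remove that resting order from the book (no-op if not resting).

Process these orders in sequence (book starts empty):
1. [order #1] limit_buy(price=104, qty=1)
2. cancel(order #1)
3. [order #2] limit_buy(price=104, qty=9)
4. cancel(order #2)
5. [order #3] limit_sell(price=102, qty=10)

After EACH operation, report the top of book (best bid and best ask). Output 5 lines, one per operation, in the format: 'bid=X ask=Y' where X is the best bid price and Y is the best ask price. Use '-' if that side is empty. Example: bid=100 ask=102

After op 1 [order #1] limit_buy(price=104, qty=1): fills=none; bids=[#1:1@104] asks=[-]
After op 2 cancel(order #1): fills=none; bids=[-] asks=[-]
After op 3 [order #2] limit_buy(price=104, qty=9): fills=none; bids=[#2:9@104] asks=[-]
After op 4 cancel(order #2): fills=none; bids=[-] asks=[-]
After op 5 [order #3] limit_sell(price=102, qty=10): fills=none; bids=[-] asks=[#3:10@102]

Answer: bid=104 ask=-
bid=- ask=-
bid=104 ask=-
bid=- ask=-
bid=- ask=102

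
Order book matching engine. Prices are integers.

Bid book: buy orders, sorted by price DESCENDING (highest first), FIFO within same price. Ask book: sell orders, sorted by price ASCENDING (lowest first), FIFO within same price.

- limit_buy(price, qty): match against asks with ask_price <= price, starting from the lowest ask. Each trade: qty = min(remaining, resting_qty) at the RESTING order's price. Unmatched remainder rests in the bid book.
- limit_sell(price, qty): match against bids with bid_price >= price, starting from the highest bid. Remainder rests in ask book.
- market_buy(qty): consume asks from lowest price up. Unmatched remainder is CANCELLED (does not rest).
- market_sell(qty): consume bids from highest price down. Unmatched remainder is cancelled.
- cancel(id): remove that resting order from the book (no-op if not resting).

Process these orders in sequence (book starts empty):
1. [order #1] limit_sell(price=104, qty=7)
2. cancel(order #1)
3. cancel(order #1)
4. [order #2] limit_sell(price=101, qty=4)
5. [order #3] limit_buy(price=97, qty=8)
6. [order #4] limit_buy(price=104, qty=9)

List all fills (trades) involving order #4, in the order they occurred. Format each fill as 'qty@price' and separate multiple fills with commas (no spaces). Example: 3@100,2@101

Answer: 4@101

Derivation:
After op 1 [order #1] limit_sell(price=104, qty=7): fills=none; bids=[-] asks=[#1:7@104]
After op 2 cancel(order #1): fills=none; bids=[-] asks=[-]
After op 3 cancel(order #1): fills=none; bids=[-] asks=[-]
After op 4 [order #2] limit_sell(price=101, qty=4): fills=none; bids=[-] asks=[#2:4@101]
After op 5 [order #3] limit_buy(price=97, qty=8): fills=none; bids=[#3:8@97] asks=[#2:4@101]
After op 6 [order #4] limit_buy(price=104, qty=9): fills=#4x#2:4@101; bids=[#4:5@104 #3:8@97] asks=[-]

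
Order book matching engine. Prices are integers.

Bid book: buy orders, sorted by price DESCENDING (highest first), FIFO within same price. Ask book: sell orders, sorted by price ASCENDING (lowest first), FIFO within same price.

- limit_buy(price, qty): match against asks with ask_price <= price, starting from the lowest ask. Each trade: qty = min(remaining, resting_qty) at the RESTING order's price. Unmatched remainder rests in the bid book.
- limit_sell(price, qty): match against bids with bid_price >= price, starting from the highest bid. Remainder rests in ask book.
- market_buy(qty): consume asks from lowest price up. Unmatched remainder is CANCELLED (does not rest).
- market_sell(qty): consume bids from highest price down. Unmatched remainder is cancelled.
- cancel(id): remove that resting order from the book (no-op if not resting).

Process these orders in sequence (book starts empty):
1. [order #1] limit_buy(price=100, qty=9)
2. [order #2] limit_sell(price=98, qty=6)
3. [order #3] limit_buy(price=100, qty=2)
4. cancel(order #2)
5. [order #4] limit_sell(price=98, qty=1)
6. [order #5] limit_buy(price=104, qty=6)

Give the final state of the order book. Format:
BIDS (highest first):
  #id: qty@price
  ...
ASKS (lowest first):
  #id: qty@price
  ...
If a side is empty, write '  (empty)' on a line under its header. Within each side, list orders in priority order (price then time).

Answer: BIDS (highest first):
  #5: 6@104
  #1: 2@100
  #3: 2@100
ASKS (lowest first):
  (empty)

Derivation:
After op 1 [order #1] limit_buy(price=100, qty=9): fills=none; bids=[#1:9@100] asks=[-]
After op 2 [order #2] limit_sell(price=98, qty=6): fills=#1x#2:6@100; bids=[#1:3@100] asks=[-]
After op 3 [order #3] limit_buy(price=100, qty=2): fills=none; bids=[#1:3@100 #3:2@100] asks=[-]
After op 4 cancel(order #2): fills=none; bids=[#1:3@100 #3:2@100] asks=[-]
After op 5 [order #4] limit_sell(price=98, qty=1): fills=#1x#4:1@100; bids=[#1:2@100 #3:2@100] asks=[-]
After op 6 [order #5] limit_buy(price=104, qty=6): fills=none; bids=[#5:6@104 #1:2@100 #3:2@100] asks=[-]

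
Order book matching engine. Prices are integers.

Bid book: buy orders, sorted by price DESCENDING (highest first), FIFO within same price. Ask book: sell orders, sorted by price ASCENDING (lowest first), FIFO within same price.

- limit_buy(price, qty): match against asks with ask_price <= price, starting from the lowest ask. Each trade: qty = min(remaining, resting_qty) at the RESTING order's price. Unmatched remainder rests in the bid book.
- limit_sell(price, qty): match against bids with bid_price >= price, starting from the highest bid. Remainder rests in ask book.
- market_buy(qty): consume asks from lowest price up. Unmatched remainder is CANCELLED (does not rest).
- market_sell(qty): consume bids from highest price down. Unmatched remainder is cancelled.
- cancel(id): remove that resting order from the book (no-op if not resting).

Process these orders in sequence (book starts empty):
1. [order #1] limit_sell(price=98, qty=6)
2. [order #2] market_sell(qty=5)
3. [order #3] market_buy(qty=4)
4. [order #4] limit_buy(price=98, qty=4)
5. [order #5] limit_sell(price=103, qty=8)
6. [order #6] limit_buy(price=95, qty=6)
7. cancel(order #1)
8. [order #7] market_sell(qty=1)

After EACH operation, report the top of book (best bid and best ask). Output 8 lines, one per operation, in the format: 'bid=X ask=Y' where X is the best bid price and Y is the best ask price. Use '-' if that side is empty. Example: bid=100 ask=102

Answer: bid=- ask=98
bid=- ask=98
bid=- ask=98
bid=98 ask=-
bid=98 ask=103
bid=98 ask=103
bid=98 ask=103
bid=98 ask=103

Derivation:
After op 1 [order #1] limit_sell(price=98, qty=6): fills=none; bids=[-] asks=[#1:6@98]
After op 2 [order #2] market_sell(qty=5): fills=none; bids=[-] asks=[#1:6@98]
After op 3 [order #3] market_buy(qty=4): fills=#3x#1:4@98; bids=[-] asks=[#1:2@98]
After op 4 [order #4] limit_buy(price=98, qty=4): fills=#4x#1:2@98; bids=[#4:2@98] asks=[-]
After op 5 [order #5] limit_sell(price=103, qty=8): fills=none; bids=[#4:2@98] asks=[#5:8@103]
After op 6 [order #6] limit_buy(price=95, qty=6): fills=none; bids=[#4:2@98 #6:6@95] asks=[#5:8@103]
After op 7 cancel(order #1): fills=none; bids=[#4:2@98 #6:6@95] asks=[#5:8@103]
After op 8 [order #7] market_sell(qty=1): fills=#4x#7:1@98; bids=[#4:1@98 #6:6@95] asks=[#5:8@103]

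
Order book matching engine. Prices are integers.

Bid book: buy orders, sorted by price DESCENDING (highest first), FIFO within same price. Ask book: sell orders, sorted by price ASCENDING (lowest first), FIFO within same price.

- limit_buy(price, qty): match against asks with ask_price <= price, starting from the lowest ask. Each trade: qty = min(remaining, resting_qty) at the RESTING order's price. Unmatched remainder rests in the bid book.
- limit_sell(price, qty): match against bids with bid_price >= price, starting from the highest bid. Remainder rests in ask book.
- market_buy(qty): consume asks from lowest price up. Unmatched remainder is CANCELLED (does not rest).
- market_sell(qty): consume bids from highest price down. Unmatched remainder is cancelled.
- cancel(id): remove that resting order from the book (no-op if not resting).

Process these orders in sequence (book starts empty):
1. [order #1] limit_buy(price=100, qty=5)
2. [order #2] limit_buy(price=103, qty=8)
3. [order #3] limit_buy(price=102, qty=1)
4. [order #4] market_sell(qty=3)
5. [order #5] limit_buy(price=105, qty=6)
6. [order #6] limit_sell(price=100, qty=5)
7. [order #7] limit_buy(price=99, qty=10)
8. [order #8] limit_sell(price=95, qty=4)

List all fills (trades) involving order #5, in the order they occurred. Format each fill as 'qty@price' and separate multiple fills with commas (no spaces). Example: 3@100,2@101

After op 1 [order #1] limit_buy(price=100, qty=5): fills=none; bids=[#1:5@100] asks=[-]
After op 2 [order #2] limit_buy(price=103, qty=8): fills=none; bids=[#2:8@103 #1:5@100] asks=[-]
After op 3 [order #3] limit_buy(price=102, qty=1): fills=none; bids=[#2:8@103 #3:1@102 #1:5@100] asks=[-]
After op 4 [order #4] market_sell(qty=3): fills=#2x#4:3@103; bids=[#2:5@103 #3:1@102 #1:5@100] asks=[-]
After op 5 [order #5] limit_buy(price=105, qty=6): fills=none; bids=[#5:6@105 #2:5@103 #3:1@102 #1:5@100] asks=[-]
After op 6 [order #6] limit_sell(price=100, qty=5): fills=#5x#6:5@105; bids=[#5:1@105 #2:5@103 #3:1@102 #1:5@100] asks=[-]
After op 7 [order #7] limit_buy(price=99, qty=10): fills=none; bids=[#5:1@105 #2:5@103 #3:1@102 #1:5@100 #7:10@99] asks=[-]
After op 8 [order #8] limit_sell(price=95, qty=4): fills=#5x#8:1@105 #2x#8:3@103; bids=[#2:2@103 #3:1@102 #1:5@100 #7:10@99] asks=[-]

Answer: 5@105,1@105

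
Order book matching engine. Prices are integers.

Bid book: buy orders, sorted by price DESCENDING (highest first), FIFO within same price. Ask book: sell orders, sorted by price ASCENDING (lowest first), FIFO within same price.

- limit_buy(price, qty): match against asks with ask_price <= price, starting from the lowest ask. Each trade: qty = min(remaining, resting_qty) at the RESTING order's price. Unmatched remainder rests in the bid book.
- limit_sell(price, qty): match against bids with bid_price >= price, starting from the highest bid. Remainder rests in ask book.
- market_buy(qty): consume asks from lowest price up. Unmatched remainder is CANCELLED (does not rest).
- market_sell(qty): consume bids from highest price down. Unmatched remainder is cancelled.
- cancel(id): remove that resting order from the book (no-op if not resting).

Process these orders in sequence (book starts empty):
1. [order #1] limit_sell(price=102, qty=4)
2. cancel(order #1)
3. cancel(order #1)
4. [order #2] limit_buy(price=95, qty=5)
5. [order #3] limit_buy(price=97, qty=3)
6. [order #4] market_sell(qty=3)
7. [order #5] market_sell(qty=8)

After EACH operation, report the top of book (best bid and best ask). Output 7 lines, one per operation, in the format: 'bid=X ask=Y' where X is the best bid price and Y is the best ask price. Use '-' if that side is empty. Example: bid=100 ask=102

After op 1 [order #1] limit_sell(price=102, qty=4): fills=none; bids=[-] asks=[#1:4@102]
After op 2 cancel(order #1): fills=none; bids=[-] asks=[-]
After op 3 cancel(order #1): fills=none; bids=[-] asks=[-]
After op 4 [order #2] limit_buy(price=95, qty=5): fills=none; bids=[#2:5@95] asks=[-]
After op 5 [order #3] limit_buy(price=97, qty=3): fills=none; bids=[#3:3@97 #2:5@95] asks=[-]
After op 6 [order #4] market_sell(qty=3): fills=#3x#4:3@97; bids=[#2:5@95] asks=[-]
After op 7 [order #5] market_sell(qty=8): fills=#2x#5:5@95; bids=[-] asks=[-]

Answer: bid=- ask=102
bid=- ask=-
bid=- ask=-
bid=95 ask=-
bid=97 ask=-
bid=95 ask=-
bid=- ask=-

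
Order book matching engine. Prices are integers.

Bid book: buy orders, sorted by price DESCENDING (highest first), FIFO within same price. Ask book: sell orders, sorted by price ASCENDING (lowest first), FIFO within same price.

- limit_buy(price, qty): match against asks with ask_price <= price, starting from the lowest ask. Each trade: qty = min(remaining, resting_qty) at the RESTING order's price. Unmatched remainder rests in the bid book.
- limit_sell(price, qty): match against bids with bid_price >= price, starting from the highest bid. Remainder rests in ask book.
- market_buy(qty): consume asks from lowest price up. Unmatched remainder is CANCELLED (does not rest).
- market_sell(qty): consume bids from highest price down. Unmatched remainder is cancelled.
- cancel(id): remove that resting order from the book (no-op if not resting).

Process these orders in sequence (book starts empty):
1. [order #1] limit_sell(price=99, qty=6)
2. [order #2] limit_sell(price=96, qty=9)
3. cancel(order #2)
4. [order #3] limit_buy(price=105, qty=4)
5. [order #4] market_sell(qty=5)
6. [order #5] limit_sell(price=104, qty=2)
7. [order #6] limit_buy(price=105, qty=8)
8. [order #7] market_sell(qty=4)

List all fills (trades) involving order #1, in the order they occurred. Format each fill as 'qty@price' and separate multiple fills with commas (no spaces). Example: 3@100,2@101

After op 1 [order #1] limit_sell(price=99, qty=6): fills=none; bids=[-] asks=[#1:6@99]
After op 2 [order #2] limit_sell(price=96, qty=9): fills=none; bids=[-] asks=[#2:9@96 #1:6@99]
After op 3 cancel(order #2): fills=none; bids=[-] asks=[#1:6@99]
After op 4 [order #3] limit_buy(price=105, qty=4): fills=#3x#1:4@99; bids=[-] asks=[#1:2@99]
After op 5 [order #4] market_sell(qty=5): fills=none; bids=[-] asks=[#1:2@99]
After op 6 [order #5] limit_sell(price=104, qty=2): fills=none; bids=[-] asks=[#1:2@99 #5:2@104]
After op 7 [order #6] limit_buy(price=105, qty=8): fills=#6x#1:2@99 #6x#5:2@104; bids=[#6:4@105] asks=[-]
After op 8 [order #7] market_sell(qty=4): fills=#6x#7:4@105; bids=[-] asks=[-]

Answer: 4@99,2@99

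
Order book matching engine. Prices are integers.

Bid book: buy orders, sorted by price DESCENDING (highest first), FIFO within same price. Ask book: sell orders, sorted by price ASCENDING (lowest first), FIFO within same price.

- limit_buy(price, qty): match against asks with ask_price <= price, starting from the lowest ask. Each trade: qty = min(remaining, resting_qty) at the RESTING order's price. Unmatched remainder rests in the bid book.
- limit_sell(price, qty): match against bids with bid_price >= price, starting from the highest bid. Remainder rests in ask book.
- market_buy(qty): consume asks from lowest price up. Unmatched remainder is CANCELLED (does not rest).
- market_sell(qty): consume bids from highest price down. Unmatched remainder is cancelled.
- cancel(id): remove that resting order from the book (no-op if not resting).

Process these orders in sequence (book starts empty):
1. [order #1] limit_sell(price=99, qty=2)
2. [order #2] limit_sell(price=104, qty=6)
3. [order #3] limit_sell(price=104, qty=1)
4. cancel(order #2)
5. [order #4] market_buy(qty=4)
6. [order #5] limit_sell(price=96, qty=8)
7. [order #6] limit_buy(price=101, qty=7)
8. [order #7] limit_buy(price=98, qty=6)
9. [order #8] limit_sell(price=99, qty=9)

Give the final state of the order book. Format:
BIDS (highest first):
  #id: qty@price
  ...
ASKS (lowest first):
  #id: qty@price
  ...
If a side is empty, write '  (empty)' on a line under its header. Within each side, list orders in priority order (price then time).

After op 1 [order #1] limit_sell(price=99, qty=2): fills=none; bids=[-] asks=[#1:2@99]
After op 2 [order #2] limit_sell(price=104, qty=6): fills=none; bids=[-] asks=[#1:2@99 #2:6@104]
After op 3 [order #3] limit_sell(price=104, qty=1): fills=none; bids=[-] asks=[#1:2@99 #2:6@104 #3:1@104]
After op 4 cancel(order #2): fills=none; bids=[-] asks=[#1:2@99 #3:1@104]
After op 5 [order #4] market_buy(qty=4): fills=#4x#1:2@99 #4x#3:1@104; bids=[-] asks=[-]
After op 6 [order #5] limit_sell(price=96, qty=8): fills=none; bids=[-] asks=[#5:8@96]
After op 7 [order #6] limit_buy(price=101, qty=7): fills=#6x#5:7@96; bids=[-] asks=[#5:1@96]
After op 8 [order #7] limit_buy(price=98, qty=6): fills=#7x#5:1@96; bids=[#7:5@98] asks=[-]
After op 9 [order #8] limit_sell(price=99, qty=9): fills=none; bids=[#7:5@98] asks=[#8:9@99]

Answer: BIDS (highest first):
  #7: 5@98
ASKS (lowest first):
  #8: 9@99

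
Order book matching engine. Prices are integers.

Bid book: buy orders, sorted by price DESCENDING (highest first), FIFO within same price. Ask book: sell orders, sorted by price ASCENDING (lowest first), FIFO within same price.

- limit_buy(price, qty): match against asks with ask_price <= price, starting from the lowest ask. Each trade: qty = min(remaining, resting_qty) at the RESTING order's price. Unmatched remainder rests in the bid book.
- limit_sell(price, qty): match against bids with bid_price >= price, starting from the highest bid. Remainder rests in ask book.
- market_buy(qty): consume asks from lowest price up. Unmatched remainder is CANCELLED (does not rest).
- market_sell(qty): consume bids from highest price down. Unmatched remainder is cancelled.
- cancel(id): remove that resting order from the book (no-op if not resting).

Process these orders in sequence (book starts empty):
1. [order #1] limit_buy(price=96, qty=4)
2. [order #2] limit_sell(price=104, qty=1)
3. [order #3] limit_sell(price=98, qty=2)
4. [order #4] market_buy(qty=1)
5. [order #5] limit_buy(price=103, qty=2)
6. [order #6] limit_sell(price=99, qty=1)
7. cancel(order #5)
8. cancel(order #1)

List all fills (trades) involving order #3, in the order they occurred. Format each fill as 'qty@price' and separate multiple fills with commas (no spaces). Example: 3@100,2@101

After op 1 [order #1] limit_buy(price=96, qty=4): fills=none; bids=[#1:4@96] asks=[-]
After op 2 [order #2] limit_sell(price=104, qty=1): fills=none; bids=[#1:4@96] asks=[#2:1@104]
After op 3 [order #3] limit_sell(price=98, qty=2): fills=none; bids=[#1:4@96] asks=[#3:2@98 #2:1@104]
After op 4 [order #4] market_buy(qty=1): fills=#4x#3:1@98; bids=[#1:4@96] asks=[#3:1@98 #2:1@104]
After op 5 [order #5] limit_buy(price=103, qty=2): fills=#5x#3:1@98; bids=[#5:1@103 #1:4@96] asks=[#2:1@104]
After op 6 [order #6] limit_sell(price=99, qty=1): fills=#5x#6:1@103; bids=[#1:4@96] asks=[#2:1@104]
After op 7 cancel(order #5): fills=none; bids=[#1:4@96] asks=[#2:1@104]
After op 8 cancel(order #1): fills=none; bids=[-] asks=[#2:1@104]

Answer: 1@98,1@98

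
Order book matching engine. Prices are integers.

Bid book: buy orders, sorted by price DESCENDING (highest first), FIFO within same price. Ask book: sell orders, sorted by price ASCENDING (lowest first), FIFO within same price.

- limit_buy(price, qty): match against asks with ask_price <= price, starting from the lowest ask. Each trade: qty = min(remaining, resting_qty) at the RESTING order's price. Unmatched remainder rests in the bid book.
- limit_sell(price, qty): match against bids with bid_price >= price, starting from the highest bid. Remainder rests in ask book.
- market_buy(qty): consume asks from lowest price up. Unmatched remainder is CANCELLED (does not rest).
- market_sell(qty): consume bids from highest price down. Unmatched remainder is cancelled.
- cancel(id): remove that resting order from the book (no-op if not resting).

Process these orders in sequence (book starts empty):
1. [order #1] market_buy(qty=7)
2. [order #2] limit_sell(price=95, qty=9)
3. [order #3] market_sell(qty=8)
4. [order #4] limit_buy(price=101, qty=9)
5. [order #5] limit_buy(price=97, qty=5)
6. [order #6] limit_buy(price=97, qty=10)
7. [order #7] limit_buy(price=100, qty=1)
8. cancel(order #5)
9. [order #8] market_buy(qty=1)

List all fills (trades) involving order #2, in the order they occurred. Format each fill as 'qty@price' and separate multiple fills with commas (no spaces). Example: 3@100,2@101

After op 1 [order #1] market_buy(qty=7): fills=none; bids=[-] asks=[-]
After op 2 [order #2] limit_sell(price=95, qty=9): fills=none; bids=[-] asks=[#2:9@95]
After op 3 [order #3] market_sell(qty=8): fills=none; bids=[-] asks=[#2:9@95]
After op 4 [order #4] limit_buy(price=101, qty=9): fills=#4x#2:9@95; bids=[-] asks=[-]
After op 5 [order #5] limit_buy(price=97, qty=5): fills=none; bids=[#5:5@97] asks=[-]
After op 6 [order #6] limit_buy(price=97, qty=10): fills=none; bids=[#5:5@97 #6:10@97] asks=[-]
After op 7 [order #7] limit_buy(price=100, qty=1): fills=none; bids=[#7:1@100 #5:5@97 #6:10@97] asks=[-]
After op 8 cancel(order #5): fills=none; bids=[#7:1@100 #6:10@97] asks=[-]
After op 9 [order #8] market_buy(qty=1): fills=none; bids=[#7:1@100 #6:10@97] asks=[-]

Answer: 9@95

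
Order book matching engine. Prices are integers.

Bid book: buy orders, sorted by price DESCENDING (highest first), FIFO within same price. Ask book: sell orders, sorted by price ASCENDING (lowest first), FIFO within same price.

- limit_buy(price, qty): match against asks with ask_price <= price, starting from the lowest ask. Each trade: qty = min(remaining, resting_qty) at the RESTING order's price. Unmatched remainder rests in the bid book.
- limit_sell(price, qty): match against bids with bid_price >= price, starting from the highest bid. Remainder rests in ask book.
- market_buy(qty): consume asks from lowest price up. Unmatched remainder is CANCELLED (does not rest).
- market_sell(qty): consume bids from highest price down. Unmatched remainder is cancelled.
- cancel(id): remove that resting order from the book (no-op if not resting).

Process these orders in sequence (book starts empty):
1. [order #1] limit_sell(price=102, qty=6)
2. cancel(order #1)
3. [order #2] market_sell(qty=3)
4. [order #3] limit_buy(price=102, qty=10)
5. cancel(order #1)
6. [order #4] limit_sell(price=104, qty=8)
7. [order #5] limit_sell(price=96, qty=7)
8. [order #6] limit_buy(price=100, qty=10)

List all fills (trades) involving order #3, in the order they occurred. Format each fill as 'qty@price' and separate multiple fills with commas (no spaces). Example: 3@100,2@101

After op 1 [order #1] limit_sell(price=102, qty=6): fills=none; bids=[-] asks=[#1:6@102]
After op 2 cancel(order #1): fills=none; bids=[-] asks=[-]
After op 3 [order #2] market_sell(qty=3): fills=none; bids=[-] asks=[-]
After op 4 [order #3] limit_buy(price=102, qty=10): fills=none; bids=[#3:10@102] asks=[-]
After op 5 cancel(order #1): fills=none; bids=[#3:10@102] asks=[-]
After op 6 [order #4] limit_sell(price=104, qty=8): fills=none; bids=[#3:10@102] asks=[#4:8@104]
After op 7 [order #5] limit_sell(price=96, qty=7): fills=#3x#5:7@102; bids=[#3:3@102] asks=[#4:8@104]
After op 8 [order #6] limit_buy(price=100, qty=10): fills=none; bids=[#3:3@102 #6:10@100] asks=[#4:8@104]

Answer: 7@102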